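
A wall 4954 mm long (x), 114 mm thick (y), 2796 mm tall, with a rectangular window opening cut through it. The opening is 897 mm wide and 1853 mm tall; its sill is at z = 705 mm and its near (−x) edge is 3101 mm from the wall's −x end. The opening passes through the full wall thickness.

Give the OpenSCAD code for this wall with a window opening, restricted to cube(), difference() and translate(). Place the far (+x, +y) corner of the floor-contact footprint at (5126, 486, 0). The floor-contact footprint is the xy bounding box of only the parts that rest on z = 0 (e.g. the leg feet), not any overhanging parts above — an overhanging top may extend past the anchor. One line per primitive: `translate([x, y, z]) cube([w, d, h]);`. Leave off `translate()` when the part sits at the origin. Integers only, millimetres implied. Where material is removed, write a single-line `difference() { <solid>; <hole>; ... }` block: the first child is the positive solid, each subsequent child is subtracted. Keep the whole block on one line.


difference() { translate([172, 372, 0]) cube([4954, 114, 2796]); translate([3273, 372, 705]) cube([897, 114, 1853]); }


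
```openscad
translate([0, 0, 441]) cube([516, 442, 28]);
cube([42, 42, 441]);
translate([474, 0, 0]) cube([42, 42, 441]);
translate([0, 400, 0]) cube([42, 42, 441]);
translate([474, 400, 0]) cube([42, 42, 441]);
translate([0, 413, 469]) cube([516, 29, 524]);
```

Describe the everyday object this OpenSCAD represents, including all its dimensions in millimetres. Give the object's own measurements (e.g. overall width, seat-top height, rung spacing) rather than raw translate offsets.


A chair. The seat is a 516×442×28 mm slab with its top at z = 469 mm, on four 42×42 mm corner legs (flush with the seat edges, standing on z = 0). A flat backrest 29 mm thick, 524 mm tall, spans the full seat width and rises from the seat top along its +y edge, rear face flush with the rear of the seat.


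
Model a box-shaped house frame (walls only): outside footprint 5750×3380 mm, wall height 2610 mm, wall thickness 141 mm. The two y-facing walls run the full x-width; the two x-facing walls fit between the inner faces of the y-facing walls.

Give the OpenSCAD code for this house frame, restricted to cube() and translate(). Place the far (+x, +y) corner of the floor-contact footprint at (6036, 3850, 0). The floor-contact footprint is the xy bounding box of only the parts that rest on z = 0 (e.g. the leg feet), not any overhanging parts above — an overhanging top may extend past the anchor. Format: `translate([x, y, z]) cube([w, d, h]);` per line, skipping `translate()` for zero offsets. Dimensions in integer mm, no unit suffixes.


translate([286, 470, 0]) cube([5750, 141, 2610]);
translate([286, 3709, 0]) cube([5750, 141, 2610]);
translate([286, 611, 0]) cube([141, 3098, 2610]);
translate([5895, 611, 0]) cube([141, 3098, 2610]);


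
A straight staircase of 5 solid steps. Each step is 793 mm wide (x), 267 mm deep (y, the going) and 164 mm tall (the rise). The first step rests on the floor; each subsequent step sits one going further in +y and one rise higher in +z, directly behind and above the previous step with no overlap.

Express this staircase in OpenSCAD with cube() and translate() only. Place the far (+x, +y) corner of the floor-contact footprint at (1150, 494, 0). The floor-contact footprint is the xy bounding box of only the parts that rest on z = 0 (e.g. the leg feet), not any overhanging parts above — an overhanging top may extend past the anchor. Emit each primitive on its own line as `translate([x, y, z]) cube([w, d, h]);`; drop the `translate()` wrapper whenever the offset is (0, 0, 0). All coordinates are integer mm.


translate([357, 227, 0]) cube([793, 267, 164]);
translate([357, 494, 164]) cube([793, 267, 164]);
translate([357, 761, 328]) cube([793, 267, 164]);
translate([357, 1028, 492]) cube([793, 267, 164]);
translate([357, 1295, 656]) cube([793, 267, 164]);


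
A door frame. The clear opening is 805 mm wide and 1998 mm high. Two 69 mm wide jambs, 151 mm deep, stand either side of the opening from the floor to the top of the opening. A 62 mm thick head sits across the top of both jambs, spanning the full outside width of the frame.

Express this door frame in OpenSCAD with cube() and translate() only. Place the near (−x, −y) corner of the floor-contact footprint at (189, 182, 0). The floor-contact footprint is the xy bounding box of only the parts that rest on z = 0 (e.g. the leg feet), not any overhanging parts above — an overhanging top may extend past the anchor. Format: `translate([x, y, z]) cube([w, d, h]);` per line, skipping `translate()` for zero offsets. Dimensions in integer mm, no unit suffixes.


translate([189, 182, 0]) cube([69, 151, 1998]);
translate([1063, 182, 0]) cube([69, 151, 1998]);
translate([189, 182, 1998]) cube([943, 151, 62]);


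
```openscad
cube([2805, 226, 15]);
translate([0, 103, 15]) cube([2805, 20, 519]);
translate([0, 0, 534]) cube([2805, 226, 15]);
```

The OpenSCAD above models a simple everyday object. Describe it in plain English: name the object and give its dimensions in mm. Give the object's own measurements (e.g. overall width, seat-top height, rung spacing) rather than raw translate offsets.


An I-beam lying along x, 2805 mm long. Overall section height 549 mm. Two flanges 226 mm wide (y) and 15 mm thick, one on the floor and one at the top; a web 20 mm thick runs between them, centred on the flange width.


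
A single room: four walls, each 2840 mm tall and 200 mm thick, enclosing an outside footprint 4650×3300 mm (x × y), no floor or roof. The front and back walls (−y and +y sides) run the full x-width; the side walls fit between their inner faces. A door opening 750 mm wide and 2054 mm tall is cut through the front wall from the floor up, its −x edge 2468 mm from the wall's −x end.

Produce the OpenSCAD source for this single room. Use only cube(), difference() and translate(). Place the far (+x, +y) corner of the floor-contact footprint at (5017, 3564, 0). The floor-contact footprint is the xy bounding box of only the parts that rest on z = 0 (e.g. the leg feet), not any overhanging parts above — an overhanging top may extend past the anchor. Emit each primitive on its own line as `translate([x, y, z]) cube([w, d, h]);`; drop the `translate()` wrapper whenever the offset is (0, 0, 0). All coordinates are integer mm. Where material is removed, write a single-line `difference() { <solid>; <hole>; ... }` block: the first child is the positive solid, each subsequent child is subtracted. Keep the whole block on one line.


difference() { translate([367, 264, 0]) cube([4650, 200, 2840]); translate([2835, 264, 0]) cube([750, 200, 2054]); }
translate([367, 3364, 0]) cube([4650, 200, 2840]);
translate([367, 464, 0]) cube([200, 2900, 2840]);
translate([4817, 464, 0]) cube([200, 2900, 2840]);


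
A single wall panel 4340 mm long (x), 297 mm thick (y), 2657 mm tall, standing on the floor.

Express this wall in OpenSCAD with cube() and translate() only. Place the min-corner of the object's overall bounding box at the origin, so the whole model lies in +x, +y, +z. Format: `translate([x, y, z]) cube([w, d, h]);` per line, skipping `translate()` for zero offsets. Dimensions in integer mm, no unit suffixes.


cube([4340, 297, 2657]);


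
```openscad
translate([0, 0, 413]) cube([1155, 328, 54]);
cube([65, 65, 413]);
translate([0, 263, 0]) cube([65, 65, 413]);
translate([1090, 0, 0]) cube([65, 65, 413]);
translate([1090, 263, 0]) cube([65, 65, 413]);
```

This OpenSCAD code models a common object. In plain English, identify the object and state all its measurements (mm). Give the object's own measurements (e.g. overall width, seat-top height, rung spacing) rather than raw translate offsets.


A long wooden bench with a 1155 mm (x) × 328 mm (y) seat, 54 mm thick, its top surface 467 mm above the floor. Four 65 mm square legs at the seat corners, flush with the edges, run from z = 0 to the seat underside.


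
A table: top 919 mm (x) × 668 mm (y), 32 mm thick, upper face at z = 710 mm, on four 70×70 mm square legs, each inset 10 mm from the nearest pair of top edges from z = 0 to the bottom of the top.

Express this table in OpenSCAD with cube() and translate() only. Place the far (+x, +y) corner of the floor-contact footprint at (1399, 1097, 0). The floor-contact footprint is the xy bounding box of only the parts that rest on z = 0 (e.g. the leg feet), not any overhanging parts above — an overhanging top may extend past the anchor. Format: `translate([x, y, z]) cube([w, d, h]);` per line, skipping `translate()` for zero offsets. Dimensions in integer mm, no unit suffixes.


translate([490, 439, 678]) cube([919, 668, 32]);
translate([500, 449, 0]) cube([70, 70, 678]);
translate([1329, 449, 0]) cube([70, 70, 678]);
translate([500, 1027, 0]) cube([70, 70, 678]);
translate([1329, 1027, 0]) cube([70, 70, 678]);


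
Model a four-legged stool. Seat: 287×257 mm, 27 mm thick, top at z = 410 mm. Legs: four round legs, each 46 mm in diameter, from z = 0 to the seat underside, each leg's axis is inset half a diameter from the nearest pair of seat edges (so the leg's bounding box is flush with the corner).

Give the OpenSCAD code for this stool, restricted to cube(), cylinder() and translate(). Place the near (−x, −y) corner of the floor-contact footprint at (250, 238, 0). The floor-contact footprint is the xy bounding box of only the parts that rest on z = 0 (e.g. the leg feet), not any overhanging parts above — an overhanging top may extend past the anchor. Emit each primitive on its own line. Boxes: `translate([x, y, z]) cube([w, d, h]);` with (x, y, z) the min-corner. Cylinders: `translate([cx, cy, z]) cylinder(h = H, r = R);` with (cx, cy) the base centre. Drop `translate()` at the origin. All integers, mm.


// leg_h = 410 - 27 = 383
translate([250, 238, 383]) cube([287, 257, 27]);
translate([273, 261, 0]) cylinder(h = 383, r = 23);
translate([514, 261, 0]) cylinder(h = 383, r = 23);
translate([273, 472, 0]) cylinder(h = 383, r = 23);
translate([514, 472, 0]) cylinder(h = 383, r = 23);


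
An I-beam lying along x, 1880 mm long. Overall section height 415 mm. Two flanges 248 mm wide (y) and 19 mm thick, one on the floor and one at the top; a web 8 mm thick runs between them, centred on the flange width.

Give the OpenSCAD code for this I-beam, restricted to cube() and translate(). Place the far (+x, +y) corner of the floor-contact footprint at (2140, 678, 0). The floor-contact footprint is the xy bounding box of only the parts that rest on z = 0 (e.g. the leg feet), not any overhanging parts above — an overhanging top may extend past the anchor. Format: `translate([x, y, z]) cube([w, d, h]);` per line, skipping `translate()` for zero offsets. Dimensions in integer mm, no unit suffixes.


translate([260, 430, 0]) cube([1880, 248, 19]);
translate([260, 550, 19]) cube([1880, 8, 377]);
translate([260, 430, 396]) cube([1880, 248, 19]);


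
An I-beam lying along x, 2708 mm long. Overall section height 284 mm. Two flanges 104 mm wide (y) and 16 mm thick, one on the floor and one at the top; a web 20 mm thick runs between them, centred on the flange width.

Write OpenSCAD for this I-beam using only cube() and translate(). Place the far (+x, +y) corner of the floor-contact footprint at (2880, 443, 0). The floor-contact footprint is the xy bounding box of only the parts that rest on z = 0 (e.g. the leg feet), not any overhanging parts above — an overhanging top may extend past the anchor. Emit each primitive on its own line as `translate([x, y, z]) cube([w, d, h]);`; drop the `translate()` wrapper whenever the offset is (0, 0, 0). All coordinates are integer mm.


translate([172, 339, 0]) cube([2708, 104, 16]);
translate([172, 381, 16]) cube([2708, 20, 252]);
translate([172, 339, 268]) cube([2708, 104, 16]);


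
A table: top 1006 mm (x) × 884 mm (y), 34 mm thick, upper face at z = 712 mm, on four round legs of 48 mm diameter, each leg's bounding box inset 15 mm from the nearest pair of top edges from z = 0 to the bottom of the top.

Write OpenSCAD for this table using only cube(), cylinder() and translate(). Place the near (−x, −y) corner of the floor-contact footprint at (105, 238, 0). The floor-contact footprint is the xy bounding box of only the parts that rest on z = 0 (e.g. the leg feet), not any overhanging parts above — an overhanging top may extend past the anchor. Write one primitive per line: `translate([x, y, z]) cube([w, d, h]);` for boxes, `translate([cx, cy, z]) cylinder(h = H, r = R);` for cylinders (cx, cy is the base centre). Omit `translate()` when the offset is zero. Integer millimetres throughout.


translate([90, 223, 678]) cube([1006, 884, 34]);
translate([129, 262, 0]) cylinder(h = 678, r = 24);
translate([1057, 262, 0]) cylinder(h = 678, r = 24);
translate([129, 1068, 0]) cylinder(h = 678, r = 24);
translate([1057, 1068, 0]) cylinder(h = 678, r = 24);


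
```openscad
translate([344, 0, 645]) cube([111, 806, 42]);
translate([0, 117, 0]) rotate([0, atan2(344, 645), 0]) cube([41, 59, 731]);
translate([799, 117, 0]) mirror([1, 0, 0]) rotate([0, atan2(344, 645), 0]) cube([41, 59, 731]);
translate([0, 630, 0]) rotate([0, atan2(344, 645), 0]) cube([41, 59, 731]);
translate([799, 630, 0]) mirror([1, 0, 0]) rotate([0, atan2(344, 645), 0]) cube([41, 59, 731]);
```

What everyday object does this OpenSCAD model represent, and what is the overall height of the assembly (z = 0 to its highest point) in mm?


A sawhorse. The overall height is 687 mm.

A beam across two mirrored pairs of raked legs — a sawhorse. The beam's underside is at z = 645 (matching the legs' vertical rise in atan2(344, 645)) and the beam is 42 mm tall, so its top is at 645 + 42 = 687 mm. The raked legs top out at the beam's underside, so that is the highest point.


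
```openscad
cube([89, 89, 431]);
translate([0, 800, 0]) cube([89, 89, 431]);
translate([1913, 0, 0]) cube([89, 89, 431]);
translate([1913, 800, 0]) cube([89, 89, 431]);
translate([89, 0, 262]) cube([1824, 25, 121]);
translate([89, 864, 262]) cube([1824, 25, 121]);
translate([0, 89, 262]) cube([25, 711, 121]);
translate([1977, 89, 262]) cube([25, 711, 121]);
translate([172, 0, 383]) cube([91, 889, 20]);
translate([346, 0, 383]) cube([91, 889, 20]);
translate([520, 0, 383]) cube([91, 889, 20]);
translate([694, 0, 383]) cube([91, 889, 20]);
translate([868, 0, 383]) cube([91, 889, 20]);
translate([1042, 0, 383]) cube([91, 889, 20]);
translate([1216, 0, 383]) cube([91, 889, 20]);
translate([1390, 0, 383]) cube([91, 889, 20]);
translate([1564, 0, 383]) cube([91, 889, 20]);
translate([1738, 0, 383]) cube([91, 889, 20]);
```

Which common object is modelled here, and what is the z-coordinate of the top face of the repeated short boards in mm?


A bed frame. The slat-top height is 403 mm.

Four posts, four rails, and a row of slats — a bed frame. Slats sit on the rails at z = 262 + 121 = 383; with slat thickness 20, the top is 403 mm.


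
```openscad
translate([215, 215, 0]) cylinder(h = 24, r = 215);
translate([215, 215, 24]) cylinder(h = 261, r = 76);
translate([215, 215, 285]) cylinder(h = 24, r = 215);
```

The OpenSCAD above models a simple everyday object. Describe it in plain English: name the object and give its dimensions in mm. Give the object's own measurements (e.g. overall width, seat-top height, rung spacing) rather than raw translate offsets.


A spool: two coaxial disc flanges of radius 215 mm and thickness 24 mm, joined by a core cylinder of radius 76 mm and height 261 mm. The lower flange rests on z = 0 and the three cylinders share a vertical axis.


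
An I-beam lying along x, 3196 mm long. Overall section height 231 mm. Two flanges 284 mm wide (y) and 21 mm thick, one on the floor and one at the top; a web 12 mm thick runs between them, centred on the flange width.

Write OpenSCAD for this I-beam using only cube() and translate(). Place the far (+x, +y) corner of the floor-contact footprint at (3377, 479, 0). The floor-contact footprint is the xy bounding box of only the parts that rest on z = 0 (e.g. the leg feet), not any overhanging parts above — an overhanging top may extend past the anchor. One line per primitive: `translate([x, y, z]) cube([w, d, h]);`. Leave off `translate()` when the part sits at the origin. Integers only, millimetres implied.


translate([181, 195, 0]) cube([3196, 284, 21]);
translate([181, 331, 21]) cube([3196, 12, 189]);
translate([181, 195, 210]) cube([3196, 284, 21]);


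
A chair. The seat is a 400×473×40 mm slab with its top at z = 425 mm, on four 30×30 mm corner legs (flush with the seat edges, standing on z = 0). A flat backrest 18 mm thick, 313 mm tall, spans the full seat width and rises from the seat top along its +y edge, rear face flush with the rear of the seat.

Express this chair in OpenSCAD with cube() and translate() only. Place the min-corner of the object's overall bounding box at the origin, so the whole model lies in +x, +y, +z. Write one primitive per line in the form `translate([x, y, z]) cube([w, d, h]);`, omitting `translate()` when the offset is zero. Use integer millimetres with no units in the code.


translate([0, 0, 385]) cube([400, 473, 40]);
cube([30, 30, 385]);
translate([370, 0, 0]) cube([30, 30, 385]);
translate([0, 443, 0]) cube([30, 30, 385]);
translate([370, 443, 0]) cube([30, 30, 385]);
translate([0, 455, 425]) cube([400, 18, 313]);


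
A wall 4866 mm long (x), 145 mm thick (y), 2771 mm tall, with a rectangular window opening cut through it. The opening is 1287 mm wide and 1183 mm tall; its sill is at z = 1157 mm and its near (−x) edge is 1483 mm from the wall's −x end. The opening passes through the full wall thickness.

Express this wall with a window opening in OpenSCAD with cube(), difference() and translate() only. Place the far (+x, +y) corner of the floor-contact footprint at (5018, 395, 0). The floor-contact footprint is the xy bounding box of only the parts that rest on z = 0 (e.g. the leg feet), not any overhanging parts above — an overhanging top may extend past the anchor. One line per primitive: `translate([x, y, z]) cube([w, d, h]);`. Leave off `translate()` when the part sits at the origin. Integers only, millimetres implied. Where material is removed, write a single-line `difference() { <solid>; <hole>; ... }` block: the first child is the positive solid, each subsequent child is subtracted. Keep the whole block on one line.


difference() { translate([152, 250, 0]) cube([4866, 145, 2771]); translate([1635, 250, 1157]) cube([1287, 145, 1183]); }


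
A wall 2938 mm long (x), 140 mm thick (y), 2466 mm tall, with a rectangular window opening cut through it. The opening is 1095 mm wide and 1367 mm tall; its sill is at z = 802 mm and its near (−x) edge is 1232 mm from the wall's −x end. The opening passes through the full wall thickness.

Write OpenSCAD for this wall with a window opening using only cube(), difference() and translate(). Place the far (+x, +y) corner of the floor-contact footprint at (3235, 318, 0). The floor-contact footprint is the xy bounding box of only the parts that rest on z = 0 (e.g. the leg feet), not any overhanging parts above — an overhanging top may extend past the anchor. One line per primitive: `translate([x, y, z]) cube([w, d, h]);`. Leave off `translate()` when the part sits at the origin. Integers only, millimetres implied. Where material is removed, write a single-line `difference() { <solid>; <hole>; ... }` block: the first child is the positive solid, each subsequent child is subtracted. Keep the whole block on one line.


difference() { translate([297, 178, 0]) cube([2938, 140, 2466]); translate([1529, 178, 802]) cube([1095, 140, 1367]); }


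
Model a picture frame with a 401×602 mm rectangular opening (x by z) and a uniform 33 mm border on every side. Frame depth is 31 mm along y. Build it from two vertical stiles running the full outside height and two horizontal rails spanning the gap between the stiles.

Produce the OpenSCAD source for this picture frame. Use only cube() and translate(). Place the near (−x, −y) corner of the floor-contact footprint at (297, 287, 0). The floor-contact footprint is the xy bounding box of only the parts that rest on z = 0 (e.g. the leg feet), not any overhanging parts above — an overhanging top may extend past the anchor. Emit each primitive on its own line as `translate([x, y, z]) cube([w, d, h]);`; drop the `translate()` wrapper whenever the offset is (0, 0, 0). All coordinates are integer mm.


translate([297, 287, 0]) cube([33, 31, 668]);
translate([731, 287, 0]) cube([33, 31, 668]);
translate([330, 287, 0]) cube([401, 31, 33]);
translate([330, 287, 635]) cube([401, 31, 33]);


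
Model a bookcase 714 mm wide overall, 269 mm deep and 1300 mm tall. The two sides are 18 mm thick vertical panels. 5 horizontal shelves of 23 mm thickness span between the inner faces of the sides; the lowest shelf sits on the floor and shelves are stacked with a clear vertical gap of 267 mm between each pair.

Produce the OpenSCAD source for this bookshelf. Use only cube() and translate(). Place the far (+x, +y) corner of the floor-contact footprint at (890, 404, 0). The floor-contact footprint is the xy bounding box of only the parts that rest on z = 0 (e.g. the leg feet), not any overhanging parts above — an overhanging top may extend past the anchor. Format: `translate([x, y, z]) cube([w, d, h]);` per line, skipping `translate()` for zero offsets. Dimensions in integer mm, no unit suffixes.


translate([176, 135, 0]) cube([18, 269, 1300]);
translate([872, 135, 0]) cube([18, 269, 1300]);
translate([194, 135, 0]) cube([678, 269, 23]);
translate([194, 135, 290]) cube([678, 269, 23]);
translate([194, 135, 580]) cube([678, 269, 23]);
translate([194, 135, 870]) cube([678, 269, 23]);
translate([194, 135, 1160]) cube([678, 269, 23]);


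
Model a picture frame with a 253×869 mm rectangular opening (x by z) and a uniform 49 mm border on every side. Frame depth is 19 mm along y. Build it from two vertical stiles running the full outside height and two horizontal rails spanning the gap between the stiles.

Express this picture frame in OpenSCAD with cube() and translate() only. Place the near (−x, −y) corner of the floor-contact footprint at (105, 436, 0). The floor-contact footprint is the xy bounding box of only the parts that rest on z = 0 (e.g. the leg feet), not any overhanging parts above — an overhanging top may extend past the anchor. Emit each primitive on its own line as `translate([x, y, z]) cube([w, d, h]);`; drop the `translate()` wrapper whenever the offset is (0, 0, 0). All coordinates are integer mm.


translate([105, 436, 0]) cube([49, 19, 967]);
translate([407, 436, 0]) cube([49, 19, 967]);
translate([154, 436, 0]) cube([253, 19, 49]);
translate([154, 436, 918]) cube([253, 19, 49]);


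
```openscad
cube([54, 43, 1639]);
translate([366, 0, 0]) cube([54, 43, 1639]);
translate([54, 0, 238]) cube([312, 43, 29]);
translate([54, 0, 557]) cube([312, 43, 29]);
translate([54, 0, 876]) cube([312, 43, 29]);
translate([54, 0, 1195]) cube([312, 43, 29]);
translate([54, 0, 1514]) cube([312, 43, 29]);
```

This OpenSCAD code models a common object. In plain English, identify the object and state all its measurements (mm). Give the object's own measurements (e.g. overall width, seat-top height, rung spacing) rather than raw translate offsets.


A straight ladder. Two 54×43 mm vertical rails, 1639 mm tall, stand 420 mm apart (outside-to-outside) with their front faces coplanar on the −y side. 5 rungs, each 43 mm deep and 29 mm tall, span between the inner faces of the rails, front faces flush with the rails. The lowest rung's underside is at z = 238 mm and rungs are spaced 319 mm apart (underside to underside).


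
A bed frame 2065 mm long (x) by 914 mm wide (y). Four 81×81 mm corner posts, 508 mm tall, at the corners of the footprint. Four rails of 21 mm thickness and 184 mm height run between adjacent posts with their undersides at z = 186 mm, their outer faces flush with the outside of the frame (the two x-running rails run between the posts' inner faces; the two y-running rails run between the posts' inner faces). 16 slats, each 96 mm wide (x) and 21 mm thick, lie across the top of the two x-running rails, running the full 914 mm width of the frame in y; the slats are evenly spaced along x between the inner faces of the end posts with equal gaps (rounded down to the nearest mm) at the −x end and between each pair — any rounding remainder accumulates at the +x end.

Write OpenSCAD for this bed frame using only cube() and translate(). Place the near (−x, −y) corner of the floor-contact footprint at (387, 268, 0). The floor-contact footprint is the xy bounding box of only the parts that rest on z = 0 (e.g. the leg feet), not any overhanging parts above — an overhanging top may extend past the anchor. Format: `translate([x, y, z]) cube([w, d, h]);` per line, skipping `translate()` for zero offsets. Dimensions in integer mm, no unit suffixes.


translate([387, 268, 0]) cube([81, 81, 508]);
translate([387, 1101, 0]) cube([81, 81, 508]);
translate([2371, 268, 0]) cube([81, 81, 508]);
translate([2371, 1101, 0]) cube([81, 81, 508]);
translate([468, 268, 186]) cube([1903, 21, 184]);
translate([468, 1161, 186]) cube([1903, 21, 184]);
translate([387, 349, 186]) cube([21, 752, 184]);
translate([2431, 349, 186]) cube([21, 752, 184]);
translate([489, 268, 370]) cube([96, 914, 21]);
translate([606, 268, 370]) cube([96, 914, 21]);
translate([723, 268, 370]) cube([96, 914, 21]);
translate([840, 268, 370]) cube([96, 914, 21]);
translate([957, 268, 370]) cube([96, 914, 21]);
translate([1074, 268, 370]) cube([96, 914, 21]);
translate([1191, 268, 370]) cube([96, 914, 21]);
translate([1308, 268, 370]) cube([96, 914, 21]);
translate([1425, 268, 370]) cube([96, 914, 21]);
translate([1542, 268, 370]) cube([96, 914, 21]);
translate([1659, 268, 370]) cube([96, 914, 21]);
translate([1776, 268, 370]) cube([96, 914, 21]);
translate([1893, 268, 370]) cube([96, 914, 21]);
translate([2010, 268, 370]) cube([96, 914, 21]);
translate([2127, 268, 370]) cube([96, 914, 21]);
translate([2244, 268, 370]) cube([96, 914, 21]);


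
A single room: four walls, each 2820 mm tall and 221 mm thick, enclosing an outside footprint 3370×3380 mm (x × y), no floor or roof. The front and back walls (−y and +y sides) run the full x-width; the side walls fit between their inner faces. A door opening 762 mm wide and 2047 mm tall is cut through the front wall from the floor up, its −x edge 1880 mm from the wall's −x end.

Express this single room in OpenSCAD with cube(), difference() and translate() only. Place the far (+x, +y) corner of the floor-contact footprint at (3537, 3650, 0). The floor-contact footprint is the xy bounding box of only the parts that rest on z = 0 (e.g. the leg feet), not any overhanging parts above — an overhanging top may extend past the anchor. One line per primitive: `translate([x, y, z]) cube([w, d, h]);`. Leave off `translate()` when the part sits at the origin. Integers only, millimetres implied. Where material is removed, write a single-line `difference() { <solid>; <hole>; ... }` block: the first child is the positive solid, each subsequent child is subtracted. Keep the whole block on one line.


difference() { translate([167, 270, 0]) cube([3370, 221, 2820]); translate([2047, 270, 0]) cube([762, 221, 2047]); }
translate([167, 3429, 0]) cube([3370, 221, 2820]);
translate([167, 491, 0]) cube([221, 2938, 2820]);
translate([3316, 491, 0]) cube([221, 2938, 2820]);


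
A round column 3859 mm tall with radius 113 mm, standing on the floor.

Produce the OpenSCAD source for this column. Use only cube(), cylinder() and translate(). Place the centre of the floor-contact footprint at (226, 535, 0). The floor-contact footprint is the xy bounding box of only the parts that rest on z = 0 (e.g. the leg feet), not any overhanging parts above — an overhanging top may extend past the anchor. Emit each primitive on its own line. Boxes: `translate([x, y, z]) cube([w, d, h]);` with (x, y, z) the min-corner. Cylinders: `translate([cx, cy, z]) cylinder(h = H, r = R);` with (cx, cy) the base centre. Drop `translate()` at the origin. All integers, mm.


translate([226, 535, 0]) cylinder(h = 3859, r = 113);


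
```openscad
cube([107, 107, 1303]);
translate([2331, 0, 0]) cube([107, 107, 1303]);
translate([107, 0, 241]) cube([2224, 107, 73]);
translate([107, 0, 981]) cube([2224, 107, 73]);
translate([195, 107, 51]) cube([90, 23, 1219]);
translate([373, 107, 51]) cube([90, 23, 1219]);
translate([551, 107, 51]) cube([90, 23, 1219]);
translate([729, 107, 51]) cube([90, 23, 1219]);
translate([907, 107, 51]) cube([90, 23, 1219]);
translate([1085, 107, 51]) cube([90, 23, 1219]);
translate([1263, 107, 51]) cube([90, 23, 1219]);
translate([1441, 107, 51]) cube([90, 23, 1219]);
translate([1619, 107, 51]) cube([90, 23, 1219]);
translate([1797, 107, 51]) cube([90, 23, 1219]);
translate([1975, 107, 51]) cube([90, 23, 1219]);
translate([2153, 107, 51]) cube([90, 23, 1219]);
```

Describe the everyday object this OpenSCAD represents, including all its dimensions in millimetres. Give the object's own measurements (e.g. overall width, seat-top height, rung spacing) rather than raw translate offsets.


A fence section. Two 107×107 mm posts, 1303 mm tall, stand on the floor with a clear span of 2224 mm between their inner faces. Two horizontal rails of 107×73 mm section span the gap between the posts with their undersides at z = 241 mm and z = 981 mm, flush with the posts' −y face. 12 pickets, each 90 mm wide, 23 mm thick and 1219 mm tall, are fixed to the +y face of the rails with their bottoms at z = 51 mm, spaced across the span with a 88 mm gap after the −x post and between neighbouring pickets and before the +x post.


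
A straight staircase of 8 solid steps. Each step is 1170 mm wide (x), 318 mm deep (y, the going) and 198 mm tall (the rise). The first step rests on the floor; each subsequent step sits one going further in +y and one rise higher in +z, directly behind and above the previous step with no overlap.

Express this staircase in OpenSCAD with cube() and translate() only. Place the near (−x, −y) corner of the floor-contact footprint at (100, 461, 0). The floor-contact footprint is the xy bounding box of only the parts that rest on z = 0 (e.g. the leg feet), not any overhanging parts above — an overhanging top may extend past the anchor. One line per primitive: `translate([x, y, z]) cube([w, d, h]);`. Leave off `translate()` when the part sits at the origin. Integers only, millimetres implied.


translate([100, 461, 0]) cube([1170, 318, 198]);
translate([100, 779, 198]) cube([1170, 318, 198]);
translate([100, 1097, 396]) cube([1170, 318, 198]);
translate([100, 1415, 594]) cube([1170, 318, 198]);
translate([100, 1733, 792]) cube([1170, 318, 198]);
translate([100, 2051, 990]) cube([1170, 318, 198]);
translate([100, 2369, 1188]) cube([1170, 318, 198]);
translate([100, 2687, 1386]) cube([1170, 318, 198]);


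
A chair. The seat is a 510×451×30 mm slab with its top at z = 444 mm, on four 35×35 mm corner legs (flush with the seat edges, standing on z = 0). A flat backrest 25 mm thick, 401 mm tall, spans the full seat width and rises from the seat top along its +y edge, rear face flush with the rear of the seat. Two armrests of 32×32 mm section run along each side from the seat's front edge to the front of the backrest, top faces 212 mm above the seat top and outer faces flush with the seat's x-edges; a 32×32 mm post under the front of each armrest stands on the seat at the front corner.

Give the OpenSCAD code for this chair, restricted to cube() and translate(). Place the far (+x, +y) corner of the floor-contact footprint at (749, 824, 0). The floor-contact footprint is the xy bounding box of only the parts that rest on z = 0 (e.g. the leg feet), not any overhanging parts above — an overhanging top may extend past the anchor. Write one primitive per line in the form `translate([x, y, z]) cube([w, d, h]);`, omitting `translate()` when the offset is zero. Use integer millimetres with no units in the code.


// leg_h = 444 - 30 = 414
// arm post h = 212 - 32 = 180
translate([239, 373, 414]) cube([510, 451, 30]);
translate([239, 373, 0]) cube([35, 35, 414]);
translate([714, 373, 0]) cube([35, 35, 414]);
translate([239, 789, 0]) cube([35, 35, 414]);
translate([714, 789, 0]) cube([35, 35, 414]);
translate([239, 799, 444]) cube([510, 25, 401]);
translate([239, 373, 624]) cube([32, 426, 32]);
translate([717, 373, 624]) cube([32, 426, 32]);
translate([239, 373, 444]) cube([32, 32, 180]);
translate([717, 373, 444]) cube([32, 32, 180]);


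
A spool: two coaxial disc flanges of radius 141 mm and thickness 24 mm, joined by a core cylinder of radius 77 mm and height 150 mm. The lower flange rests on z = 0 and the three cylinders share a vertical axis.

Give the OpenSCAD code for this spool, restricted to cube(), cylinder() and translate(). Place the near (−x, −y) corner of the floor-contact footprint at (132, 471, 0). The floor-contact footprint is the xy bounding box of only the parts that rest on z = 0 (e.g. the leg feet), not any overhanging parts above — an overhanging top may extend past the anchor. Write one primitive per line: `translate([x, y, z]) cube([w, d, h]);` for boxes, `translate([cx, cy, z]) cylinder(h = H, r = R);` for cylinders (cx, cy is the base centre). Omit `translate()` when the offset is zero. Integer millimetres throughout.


translate([273, 612, 0]) cylinder(h = 24, r = 141);
translate([273, 612, 24]) cylinder(h = 150, r = 77);
translate([273, 612, 174]) cylinder(h = 24, r = 141);


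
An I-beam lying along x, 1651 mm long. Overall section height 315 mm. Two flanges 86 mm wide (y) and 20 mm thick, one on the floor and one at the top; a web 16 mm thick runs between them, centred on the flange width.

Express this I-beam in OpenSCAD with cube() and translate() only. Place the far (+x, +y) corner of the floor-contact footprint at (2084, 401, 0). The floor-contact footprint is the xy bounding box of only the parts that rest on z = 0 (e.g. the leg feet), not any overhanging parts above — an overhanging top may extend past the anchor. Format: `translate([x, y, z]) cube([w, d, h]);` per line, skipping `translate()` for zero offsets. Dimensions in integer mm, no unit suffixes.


translate([433, 315, 0]) cube([1651, 86, 20]);
translate([433, 350, 20]) cube([1651, 16, 275]);
translate([433, 315, 295]) cube([1651, 86, 20]);


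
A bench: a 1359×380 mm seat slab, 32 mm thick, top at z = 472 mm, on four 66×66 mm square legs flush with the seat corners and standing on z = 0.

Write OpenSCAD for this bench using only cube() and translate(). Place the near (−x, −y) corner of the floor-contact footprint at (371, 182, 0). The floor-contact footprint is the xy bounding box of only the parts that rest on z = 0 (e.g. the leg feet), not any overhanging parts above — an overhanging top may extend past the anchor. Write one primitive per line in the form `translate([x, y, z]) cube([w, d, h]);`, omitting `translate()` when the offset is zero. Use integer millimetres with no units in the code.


translate([371, 182, 440]) cube([1359, 380, 32]);
translate([371, 182, 0]) cube([66, 66, 440]);
translate([371, 496, 0]) cube([66, 66, 440]);
translate([1664, 182, 0]) cube([66, 66, 440]);
translate([1664, 496, 0]) cube([66, 66, 440]);


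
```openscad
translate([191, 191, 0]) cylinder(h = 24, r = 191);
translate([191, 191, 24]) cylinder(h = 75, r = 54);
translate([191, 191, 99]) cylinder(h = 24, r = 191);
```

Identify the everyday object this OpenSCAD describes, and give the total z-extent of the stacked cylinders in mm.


A spool. The overall height is 123 mm.

Three coaxial cylinders, large–small–large — a spool. Two 24 mm flanges and a 75 mm core give 24 + 75 + 24 = 123 mm.


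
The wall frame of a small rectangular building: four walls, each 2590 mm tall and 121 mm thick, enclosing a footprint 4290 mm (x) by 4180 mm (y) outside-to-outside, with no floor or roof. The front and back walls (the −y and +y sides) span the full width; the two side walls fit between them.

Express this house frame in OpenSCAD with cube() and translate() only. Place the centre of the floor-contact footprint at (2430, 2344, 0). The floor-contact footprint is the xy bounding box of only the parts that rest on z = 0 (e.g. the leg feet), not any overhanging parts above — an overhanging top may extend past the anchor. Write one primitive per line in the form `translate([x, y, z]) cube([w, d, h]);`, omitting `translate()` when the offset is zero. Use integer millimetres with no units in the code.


translate([285, 254, 0]) cube([4290, 121, 2590]);
translate([285, 4313, 0]) cube([4290, 121, 2590]);
translate([285, 375, 0]) cube([121, 3938, 2590]);
translate([4454, 375, 0]) cube([121, 3938, 2590]);


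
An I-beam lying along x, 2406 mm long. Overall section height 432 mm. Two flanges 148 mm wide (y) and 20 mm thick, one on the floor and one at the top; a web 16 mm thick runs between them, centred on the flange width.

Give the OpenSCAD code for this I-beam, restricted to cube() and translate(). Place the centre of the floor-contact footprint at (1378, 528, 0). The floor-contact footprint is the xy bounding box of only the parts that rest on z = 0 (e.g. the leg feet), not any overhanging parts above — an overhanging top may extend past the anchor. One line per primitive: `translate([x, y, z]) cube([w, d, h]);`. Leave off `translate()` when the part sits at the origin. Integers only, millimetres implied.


translate([175, 454, 0]) cube([2406, 148, 20]);
translate([175, 520, 20]) cube([2406, 16, 392]);
translate([175, 454, 412]) cube([2406, 148, 20]);


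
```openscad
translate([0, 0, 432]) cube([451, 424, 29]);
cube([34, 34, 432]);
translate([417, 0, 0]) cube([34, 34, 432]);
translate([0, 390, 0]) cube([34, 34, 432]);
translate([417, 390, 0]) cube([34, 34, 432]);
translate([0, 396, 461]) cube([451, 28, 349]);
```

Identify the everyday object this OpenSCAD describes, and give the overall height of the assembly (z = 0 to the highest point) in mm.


A chair. The overall height is 810 mm.

A slab on four corner posts with a tall panel at the back — a chair. The seat slab sits at z = 432 with thickness 29, and the 349 mm backrest starts at the seat top, so the overall height is 432 + 29 + 349 = 810 mm.


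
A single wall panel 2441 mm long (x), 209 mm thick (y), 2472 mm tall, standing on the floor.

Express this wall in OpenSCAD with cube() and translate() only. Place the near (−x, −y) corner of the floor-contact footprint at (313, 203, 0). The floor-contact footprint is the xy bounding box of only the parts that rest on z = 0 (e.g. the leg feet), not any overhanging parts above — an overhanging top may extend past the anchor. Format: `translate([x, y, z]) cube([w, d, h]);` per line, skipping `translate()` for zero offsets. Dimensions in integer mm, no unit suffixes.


translate([313, 203, 0]) cube([2441, 209, 2472]);


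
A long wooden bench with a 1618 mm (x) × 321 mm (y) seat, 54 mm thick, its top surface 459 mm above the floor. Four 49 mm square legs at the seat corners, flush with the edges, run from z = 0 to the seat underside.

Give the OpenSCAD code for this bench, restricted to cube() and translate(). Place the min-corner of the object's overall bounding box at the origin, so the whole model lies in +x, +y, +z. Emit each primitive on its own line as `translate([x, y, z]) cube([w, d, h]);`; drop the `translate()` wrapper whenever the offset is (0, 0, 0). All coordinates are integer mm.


// leg_h = 459 − 54 = 405
translate([0, 0, 405]) cube([1618, 321, 54]);
cube([49, 49, 405]);
translate([0, 272, 0]) cube([49, 49, 405]);
translate([1569, 0, 0]) cube([49, 49, 405]);
translate([1569, 272, 0]) cube([49, 49, 405]);


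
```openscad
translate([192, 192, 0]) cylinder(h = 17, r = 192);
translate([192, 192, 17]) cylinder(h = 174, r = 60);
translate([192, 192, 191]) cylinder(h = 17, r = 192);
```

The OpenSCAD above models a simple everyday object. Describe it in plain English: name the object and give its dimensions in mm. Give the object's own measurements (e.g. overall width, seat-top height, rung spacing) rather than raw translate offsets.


A spool: two coaxial disc flanges of radius 192 mm and thickness 17 mm, joined by a core cylinder of radius 60 mm and height 174 mm. The lower flange rests on z = 0 and the three cylinders share a vertical axis.
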